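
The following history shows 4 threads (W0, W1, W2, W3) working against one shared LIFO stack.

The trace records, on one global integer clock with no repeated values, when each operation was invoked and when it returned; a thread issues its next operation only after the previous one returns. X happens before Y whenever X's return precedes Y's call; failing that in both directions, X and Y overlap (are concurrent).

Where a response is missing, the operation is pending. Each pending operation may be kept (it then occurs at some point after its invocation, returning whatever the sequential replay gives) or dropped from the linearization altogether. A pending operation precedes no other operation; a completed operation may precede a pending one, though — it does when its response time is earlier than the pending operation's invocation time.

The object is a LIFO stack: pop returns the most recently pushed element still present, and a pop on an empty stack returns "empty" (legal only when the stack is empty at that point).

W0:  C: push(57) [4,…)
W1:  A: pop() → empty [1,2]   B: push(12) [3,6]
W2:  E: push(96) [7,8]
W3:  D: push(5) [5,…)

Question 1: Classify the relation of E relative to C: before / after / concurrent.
Answer: concurrent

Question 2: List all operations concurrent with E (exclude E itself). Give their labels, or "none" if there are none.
Answer: C, D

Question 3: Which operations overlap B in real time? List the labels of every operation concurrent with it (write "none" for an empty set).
Answer: C, D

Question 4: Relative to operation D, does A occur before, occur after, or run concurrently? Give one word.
Answer: before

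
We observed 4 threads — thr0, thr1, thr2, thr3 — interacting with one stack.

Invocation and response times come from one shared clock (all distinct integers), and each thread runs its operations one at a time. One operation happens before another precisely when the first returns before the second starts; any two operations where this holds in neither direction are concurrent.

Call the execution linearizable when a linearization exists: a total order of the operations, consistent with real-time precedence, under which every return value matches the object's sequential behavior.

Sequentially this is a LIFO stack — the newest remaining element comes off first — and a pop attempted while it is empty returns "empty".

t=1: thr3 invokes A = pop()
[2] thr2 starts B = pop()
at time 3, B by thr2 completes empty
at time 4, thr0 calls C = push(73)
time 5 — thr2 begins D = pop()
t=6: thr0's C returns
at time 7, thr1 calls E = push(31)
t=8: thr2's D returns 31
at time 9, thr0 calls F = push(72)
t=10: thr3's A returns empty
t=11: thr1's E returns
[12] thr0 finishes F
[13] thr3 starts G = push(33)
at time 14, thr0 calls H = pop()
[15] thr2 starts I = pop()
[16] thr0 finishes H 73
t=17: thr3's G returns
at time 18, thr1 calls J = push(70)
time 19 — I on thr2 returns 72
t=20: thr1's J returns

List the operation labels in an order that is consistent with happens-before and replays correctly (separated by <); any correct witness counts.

A < B < C < E < D < F < I < H < G < J

step 1: A pop() → empty — stack <>
step 2: B pop() → empty — stack <>
step 3: C push(73) — stack <73>
step 4: E push(31) — stack <73,31>
step 5: D pop() → 31 — stack <73>
step 6: F push(72) — stack <73,72>
step 7: I pop() → 72 — stack <73>
step 8: H pop() → 73 — stack <>
step 9: G push(33) — stack <33>
step 10: J push(70) — stack <33,70>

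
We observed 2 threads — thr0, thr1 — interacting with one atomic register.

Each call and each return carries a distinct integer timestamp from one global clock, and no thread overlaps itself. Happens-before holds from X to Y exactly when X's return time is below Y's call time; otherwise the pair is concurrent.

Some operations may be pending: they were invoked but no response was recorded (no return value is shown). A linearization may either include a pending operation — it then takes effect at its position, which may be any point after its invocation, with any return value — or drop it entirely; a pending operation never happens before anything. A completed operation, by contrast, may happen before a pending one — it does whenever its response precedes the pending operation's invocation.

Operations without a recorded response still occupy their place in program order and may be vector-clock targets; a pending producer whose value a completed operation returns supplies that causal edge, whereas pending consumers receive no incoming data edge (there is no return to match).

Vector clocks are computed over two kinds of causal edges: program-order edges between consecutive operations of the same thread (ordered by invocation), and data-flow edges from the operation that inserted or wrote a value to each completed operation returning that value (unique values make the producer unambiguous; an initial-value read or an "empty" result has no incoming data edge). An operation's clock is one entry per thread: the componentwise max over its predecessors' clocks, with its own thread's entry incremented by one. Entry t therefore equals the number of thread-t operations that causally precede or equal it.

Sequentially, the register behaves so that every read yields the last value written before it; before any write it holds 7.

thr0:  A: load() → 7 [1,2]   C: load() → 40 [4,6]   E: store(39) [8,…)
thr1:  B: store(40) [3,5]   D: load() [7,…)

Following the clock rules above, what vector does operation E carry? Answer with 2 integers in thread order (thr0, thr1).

B (invocation 3): nothing precedes it; thr1's component alone gives (0, 1)
A (invocation 1): nothing precedes it; thr0's component alone gives (1, 0)
invoked at 7, D merges VC(B)=(0, 1) and bumps thr1's slot → (0, 2)
invoked at 4, C merges VC(A)=(1, 0), VC(B)=(0, 1) and bumps thr0's slot → (2, 1)
invoked at 8, E merges VC(C)=(2, 1) and bumps thr0's slot → (3, 1)
target: VC(E) = (3, 1)

(3, 1)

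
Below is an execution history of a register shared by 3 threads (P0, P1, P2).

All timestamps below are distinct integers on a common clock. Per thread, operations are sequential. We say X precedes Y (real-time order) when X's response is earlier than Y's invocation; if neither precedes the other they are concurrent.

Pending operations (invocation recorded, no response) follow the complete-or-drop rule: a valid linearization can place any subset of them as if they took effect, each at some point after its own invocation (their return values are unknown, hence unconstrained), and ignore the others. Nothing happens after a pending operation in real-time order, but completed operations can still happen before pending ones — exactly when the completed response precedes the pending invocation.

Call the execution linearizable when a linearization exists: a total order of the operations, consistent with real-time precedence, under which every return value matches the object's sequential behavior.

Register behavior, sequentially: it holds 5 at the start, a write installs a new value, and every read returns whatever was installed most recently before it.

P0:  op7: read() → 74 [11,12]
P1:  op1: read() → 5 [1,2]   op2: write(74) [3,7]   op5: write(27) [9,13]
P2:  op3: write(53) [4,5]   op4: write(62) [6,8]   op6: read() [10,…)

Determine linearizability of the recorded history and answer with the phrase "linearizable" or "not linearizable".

witness order: op1, op3, op4, op2, op6, op7, op5
step 1: op1 read() → 5 — value 5
step 2: op3 write(53) — value 53
step 3: op4 write(62) — value 62
step 4: op2 write(74) — value 74
step 5: op6 read() (pending, included) — value 74
step 6: op7 read() → 74 — value 74
step 7: op5 write(27) — value 27

linearizable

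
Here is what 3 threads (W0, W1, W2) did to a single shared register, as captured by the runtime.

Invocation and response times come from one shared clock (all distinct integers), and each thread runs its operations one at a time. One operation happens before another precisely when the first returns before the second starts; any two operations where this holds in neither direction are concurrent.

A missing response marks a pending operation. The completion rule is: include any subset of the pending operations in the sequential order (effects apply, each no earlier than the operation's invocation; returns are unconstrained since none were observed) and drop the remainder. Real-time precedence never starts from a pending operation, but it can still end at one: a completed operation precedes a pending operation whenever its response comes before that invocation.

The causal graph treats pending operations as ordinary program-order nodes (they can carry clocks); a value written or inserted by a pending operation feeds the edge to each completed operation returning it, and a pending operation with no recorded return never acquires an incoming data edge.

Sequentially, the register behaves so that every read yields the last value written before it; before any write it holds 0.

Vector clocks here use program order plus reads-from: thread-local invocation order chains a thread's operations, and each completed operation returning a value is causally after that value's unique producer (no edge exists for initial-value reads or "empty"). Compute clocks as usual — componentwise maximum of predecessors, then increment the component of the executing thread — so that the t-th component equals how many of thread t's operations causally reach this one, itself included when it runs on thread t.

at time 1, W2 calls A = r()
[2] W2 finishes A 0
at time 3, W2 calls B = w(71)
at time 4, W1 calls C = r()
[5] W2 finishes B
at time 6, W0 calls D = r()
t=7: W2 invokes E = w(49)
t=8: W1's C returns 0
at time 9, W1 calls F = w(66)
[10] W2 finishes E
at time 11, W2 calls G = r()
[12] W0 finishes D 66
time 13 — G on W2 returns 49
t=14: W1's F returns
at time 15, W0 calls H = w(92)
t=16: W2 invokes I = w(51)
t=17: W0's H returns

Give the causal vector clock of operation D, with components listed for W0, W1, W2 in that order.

invoked at 1, A has no predecessors; its own W2 bump gives (0, 0, 1)
invoked at 4, C has no predecessors; its own W1 bump gives (0, 1, 0)
invoked at 3, B merges VC(A)=(0, 0, 1) and bumps W2's slot → (0, 0, 2)
invoked at 9, F merges VC(C)=(0, 1, 0) and bumps W1's slot → (0, 2, 0)
invoked at 7, E merges VC(B)=(0, 0, 2) and bumps W2's slot → (0, 0, 3)
invoked at 6, D merges VC(F)=(0, 2, 0) and bumps W0's slot → (1, 2, 0)
invoked at 11, G merges VC(E)=(0, 0, 3) and bumps W2's slot → (0, 0, 4)
invoked at 15, H merges VC(D)=(1, 2, 0) and bumps W0's slot → (2, 2, 0)
invoked at 16, I merges VC(G)=(0, 0, 4) and bumps W2's slot → (0, 0, 5)
target: VC(D) = (1, 2, 0)

(1, 2, 0)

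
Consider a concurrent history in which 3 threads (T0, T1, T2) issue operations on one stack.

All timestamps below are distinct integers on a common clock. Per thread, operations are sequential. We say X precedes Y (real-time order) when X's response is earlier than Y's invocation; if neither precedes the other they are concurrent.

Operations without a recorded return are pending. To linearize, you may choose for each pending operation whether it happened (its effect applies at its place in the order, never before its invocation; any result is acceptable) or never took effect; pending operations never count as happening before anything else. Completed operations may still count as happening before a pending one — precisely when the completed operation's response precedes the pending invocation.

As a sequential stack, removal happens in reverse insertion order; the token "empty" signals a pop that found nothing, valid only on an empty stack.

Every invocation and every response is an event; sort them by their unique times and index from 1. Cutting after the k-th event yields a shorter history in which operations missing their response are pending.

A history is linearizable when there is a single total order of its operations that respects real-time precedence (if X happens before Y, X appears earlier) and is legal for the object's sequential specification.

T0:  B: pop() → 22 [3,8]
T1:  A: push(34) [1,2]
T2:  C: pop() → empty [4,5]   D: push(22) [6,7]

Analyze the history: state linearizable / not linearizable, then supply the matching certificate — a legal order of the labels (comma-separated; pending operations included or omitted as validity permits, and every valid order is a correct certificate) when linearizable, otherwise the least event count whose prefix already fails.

not linearizable — minimal violating prefix: 8 events

events 1..7 are fine; event 8 — the response of B at time 8 — makes the prefix non-linearizable
checked exhaustively: 3 real-time-consistent orders of 4 completed operations, zero legal stack replays
sample order A, B, C, D stalls at step 2 — B pop() → 22 has no legal effect
sample order A, C, B, D stalls at step 2 — C pop() → empty has no legal effect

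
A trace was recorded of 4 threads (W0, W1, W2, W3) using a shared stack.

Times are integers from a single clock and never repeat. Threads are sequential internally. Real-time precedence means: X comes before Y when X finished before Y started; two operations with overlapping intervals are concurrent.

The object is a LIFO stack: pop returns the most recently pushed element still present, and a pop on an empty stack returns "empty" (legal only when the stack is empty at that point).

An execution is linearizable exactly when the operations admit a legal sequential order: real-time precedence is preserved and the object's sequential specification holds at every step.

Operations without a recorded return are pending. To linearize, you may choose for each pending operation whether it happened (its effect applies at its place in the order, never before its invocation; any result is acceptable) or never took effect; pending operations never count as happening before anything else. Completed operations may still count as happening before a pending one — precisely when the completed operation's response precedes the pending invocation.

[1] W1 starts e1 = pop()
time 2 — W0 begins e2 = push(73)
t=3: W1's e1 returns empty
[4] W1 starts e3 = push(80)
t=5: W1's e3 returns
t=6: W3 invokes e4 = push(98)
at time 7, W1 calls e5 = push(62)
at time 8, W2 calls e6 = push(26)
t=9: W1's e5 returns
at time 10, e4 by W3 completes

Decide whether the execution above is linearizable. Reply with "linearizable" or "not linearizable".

witness order: e1, e2, e3, e4, e5
after step 1 (e1 pop() → empty): stack <>
after step 2 (e2 push(73) (pending, included)): stack <73>
after step 3 (e3 push(80)): stack <73,80>
after step 4 (e4 push(98)): stack <73,80,98>
after step 5 (e5 push(62)): stack <73,80,98,62>

linearizable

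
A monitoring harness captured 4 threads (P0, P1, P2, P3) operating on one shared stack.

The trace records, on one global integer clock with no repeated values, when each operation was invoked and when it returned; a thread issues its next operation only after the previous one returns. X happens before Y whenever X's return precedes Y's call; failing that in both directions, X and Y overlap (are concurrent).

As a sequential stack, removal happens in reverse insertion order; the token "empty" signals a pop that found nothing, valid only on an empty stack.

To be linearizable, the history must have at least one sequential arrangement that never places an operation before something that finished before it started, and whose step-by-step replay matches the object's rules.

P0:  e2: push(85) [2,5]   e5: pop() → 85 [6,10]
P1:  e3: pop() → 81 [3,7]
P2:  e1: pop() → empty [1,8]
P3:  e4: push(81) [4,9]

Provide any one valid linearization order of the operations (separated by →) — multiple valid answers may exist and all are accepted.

after step 1 (e1 pop() → empty): stack <>
after step 2 (e2 push(85)): stack <85>
after step 3 (e4 push(81)): stack <85,81>
after step 4 (e3 pop() → 81): stack <85>
after step 5 (e5 pop() → 85): stack <>

e1 → e2 → e4 → e3 → e5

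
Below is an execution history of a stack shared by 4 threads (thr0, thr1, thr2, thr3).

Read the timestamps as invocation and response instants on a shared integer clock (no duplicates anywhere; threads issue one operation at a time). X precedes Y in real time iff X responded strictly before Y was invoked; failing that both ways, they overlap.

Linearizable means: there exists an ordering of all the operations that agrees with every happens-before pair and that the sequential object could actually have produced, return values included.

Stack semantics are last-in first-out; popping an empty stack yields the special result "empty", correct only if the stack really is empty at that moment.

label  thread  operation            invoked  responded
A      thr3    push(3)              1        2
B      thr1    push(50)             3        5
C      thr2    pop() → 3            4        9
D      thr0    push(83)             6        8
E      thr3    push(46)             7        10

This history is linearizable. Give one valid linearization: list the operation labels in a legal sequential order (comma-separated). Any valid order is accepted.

A, C, B, D, E

step 1: A push(3) — stack <3>
step 2: C pop() → 3 — stack <>
step 3: B push(50) — stack <50>
step 4: D push(83) — stack <50,83>
step 5: E push(46) — stack <50,83,46>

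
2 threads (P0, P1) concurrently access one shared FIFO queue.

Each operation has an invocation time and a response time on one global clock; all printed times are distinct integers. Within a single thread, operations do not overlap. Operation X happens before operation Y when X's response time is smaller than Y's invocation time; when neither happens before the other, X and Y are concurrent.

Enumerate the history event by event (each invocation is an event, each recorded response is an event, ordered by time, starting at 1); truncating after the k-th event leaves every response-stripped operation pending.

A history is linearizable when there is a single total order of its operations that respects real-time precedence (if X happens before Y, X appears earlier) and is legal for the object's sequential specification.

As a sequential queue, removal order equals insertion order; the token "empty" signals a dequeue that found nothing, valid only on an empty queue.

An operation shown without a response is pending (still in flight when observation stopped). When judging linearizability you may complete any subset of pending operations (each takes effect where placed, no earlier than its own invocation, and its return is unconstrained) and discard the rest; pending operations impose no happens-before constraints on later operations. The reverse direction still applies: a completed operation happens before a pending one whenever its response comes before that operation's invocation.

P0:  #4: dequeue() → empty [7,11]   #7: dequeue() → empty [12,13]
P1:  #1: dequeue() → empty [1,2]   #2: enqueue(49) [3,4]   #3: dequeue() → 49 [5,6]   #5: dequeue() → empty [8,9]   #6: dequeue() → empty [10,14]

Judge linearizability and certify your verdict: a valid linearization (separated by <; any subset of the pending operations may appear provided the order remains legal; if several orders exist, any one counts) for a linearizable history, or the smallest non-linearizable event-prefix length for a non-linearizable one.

after step 1 (#1 dequeue() → empty): queue <>
after step 2 (#2 enqueue(49)): queue <49>
after step 3 (#3 dequeue() → 49): queue <>
after step 4 (#4 dequeue() → empty): queue <>
after step 5 (#5 dequeue() → empty): queue <>
after step 6 (#6 dequeue() → empty): queue <>
after step 7 (#7 dequeue() → empty): queue <>

linearizable — witness: #1 < #2 < #3 < #4 < #5 < #6 < #7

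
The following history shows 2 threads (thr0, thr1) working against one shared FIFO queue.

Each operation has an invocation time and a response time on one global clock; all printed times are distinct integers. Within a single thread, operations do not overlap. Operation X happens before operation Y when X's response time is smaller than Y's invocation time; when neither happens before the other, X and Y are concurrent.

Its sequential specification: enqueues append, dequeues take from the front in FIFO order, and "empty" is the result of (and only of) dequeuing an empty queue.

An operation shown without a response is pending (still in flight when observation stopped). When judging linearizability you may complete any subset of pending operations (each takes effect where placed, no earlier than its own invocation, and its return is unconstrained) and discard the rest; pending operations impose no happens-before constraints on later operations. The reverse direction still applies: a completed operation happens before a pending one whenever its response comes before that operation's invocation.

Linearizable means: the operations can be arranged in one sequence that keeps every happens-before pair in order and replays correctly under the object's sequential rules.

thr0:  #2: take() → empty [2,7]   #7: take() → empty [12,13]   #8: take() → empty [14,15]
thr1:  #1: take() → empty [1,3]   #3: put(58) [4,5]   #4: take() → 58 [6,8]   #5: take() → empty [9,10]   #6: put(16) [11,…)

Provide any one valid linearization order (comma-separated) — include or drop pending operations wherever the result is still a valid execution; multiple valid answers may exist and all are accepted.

after step 1 (#1 take() → empty): queue <>
after step 2 (#2 take() → empty): queue <>
after step 3 (#3 put(58)): queue <58>
after step 4 (#4 take() → 58): queue <>
after step 5 (#5 take() → empty): queue <>
after step 6 (#7 take() → empty): queue <>
after step 7 (#8 take() → empty): queue <>

#1, #2, #3, #4, #5, #7, #8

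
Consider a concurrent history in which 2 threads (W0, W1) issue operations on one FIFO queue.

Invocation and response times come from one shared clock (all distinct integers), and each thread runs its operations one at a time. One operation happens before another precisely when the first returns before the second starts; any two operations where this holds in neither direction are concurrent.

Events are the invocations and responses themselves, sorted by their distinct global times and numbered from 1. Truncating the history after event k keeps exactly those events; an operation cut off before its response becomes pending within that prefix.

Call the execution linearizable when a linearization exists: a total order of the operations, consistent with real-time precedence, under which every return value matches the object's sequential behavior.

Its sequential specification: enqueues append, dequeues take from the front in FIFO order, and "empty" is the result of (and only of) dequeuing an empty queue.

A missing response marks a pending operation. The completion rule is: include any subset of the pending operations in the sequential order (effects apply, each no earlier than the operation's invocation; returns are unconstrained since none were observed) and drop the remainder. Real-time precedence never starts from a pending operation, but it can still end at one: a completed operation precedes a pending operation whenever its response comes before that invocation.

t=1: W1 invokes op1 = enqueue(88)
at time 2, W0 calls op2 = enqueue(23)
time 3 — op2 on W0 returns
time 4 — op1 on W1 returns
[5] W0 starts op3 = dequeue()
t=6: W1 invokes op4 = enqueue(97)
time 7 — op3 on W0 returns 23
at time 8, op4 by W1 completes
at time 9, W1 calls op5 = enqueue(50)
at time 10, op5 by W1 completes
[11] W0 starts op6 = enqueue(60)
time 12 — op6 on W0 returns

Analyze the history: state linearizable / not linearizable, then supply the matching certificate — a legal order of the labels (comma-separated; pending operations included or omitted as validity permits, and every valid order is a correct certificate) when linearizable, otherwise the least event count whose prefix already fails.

linearizable — witness: op2, op1, op3, op4, op5, op6

1. op2 enqueue(23), leaving queue <23>
2. op1 enqueue(88), leaving queue <23,88>
3. op3 dequeue() → 23, leaving queue <88>
4. op4 enqueue(97), leaving queue <88,97>
5. op5 enqueue(50), leaving queue <88,97,50>
6. op6 enqueue(60), leaving queue <88,97,50,60>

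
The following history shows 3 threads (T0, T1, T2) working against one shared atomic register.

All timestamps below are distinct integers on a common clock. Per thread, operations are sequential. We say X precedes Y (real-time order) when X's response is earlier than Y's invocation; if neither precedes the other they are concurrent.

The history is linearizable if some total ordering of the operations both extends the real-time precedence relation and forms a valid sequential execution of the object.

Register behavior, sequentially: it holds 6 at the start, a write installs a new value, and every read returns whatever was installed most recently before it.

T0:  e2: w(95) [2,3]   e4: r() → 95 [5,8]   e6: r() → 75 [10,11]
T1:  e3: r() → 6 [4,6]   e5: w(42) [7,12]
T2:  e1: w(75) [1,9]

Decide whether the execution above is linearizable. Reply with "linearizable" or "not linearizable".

not linearizable

already the first 6 events (up to e3's response at time 6) admit no linearization; the first 5 still do
the completed operations (2 total) allow one real-time order; the atomic register replay rejects it
include/drop combinations of the 2 pending operations (e1, e4) were all tried; none helps
sample order e2, e3 (pending dropped) stalls at step 2 — e3 r() → 6 has no legal effect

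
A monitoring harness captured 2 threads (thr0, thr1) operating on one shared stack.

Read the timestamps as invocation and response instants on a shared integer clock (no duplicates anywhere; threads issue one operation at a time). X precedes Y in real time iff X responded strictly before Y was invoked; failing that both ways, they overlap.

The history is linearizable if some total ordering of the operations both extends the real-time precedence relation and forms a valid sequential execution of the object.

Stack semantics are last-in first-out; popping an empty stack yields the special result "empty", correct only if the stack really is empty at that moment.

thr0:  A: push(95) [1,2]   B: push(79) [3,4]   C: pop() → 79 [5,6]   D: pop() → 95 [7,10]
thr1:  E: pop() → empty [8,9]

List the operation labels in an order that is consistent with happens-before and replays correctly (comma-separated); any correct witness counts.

step 1: A push(95) — stack <95>
step 2: B push(79) — stack <95,79>
step 3: C pop() → 79 — stack <95>
step 4: D pop() → 95 — stack <>
step 5: E pop() → empty — stack <>

A, B, C, D, E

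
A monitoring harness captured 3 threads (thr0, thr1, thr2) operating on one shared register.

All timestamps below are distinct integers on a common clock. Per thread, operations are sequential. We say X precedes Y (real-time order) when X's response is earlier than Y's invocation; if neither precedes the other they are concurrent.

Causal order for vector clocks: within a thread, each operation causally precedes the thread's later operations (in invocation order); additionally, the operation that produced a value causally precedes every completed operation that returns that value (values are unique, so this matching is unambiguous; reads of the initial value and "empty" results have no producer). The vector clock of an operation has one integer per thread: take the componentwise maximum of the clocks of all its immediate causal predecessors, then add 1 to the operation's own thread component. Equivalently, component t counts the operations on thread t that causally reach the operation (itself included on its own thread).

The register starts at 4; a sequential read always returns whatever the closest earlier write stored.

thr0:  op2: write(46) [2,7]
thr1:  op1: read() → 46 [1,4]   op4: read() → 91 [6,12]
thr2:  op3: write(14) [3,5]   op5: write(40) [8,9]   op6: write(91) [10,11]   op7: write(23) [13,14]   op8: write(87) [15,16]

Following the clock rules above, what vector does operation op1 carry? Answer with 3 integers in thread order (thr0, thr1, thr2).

(1, 1, 0)

op3, invoked 3, has no incoming edges; only thr2's bump applies → (0, 0, 1)
op2, invoked 2, has no incoming edges; only thr0's bump applies → (1, 0, 0)
from VC(op3)=(0, 0, 1), op5 (invoked 8) maxes components and bumps thr2 → (0, 0, 2)
from VC(op2)=(1, 0, 0), op1 (invoked 1) maxes components and bumps thr1 → (1, 1, 0)
from VC(op5)=(0, 0, 2), op6 (invoked 10) maxes components and bumps thr2 → (0, 0, 3)
from VC(op6)=(0, 0, 3), op7 (invoked 13) maxes components and bumps thr2 → (0, 0, 4)
from VC(op7)=(0, 0, 4), op8 (invoked 15) maxes components and bumps thr2 → (0, 0, 5)
from VC(op1)=(1, 1, 0), VC(op6)=(0, 0, 3), op4 (invoked 6) maxes components and bumps thr1 → (1, 2, 3)
target: VC(op1) = (1, 1, 0)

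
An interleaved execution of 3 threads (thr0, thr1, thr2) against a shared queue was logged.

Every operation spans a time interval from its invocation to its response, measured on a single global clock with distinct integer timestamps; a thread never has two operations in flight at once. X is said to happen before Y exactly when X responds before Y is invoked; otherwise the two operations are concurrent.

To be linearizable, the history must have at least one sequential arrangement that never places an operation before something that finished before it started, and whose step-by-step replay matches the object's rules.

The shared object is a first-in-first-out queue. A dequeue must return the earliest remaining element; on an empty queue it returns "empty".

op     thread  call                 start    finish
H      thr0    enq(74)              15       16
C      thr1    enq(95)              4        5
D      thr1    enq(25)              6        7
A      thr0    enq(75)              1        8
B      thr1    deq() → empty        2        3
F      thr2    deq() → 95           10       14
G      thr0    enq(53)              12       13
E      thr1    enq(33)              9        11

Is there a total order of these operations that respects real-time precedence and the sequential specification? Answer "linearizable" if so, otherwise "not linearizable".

a witness: B, C, A, D, E, F, G, H
step 1: B deq() → empty — queue <>
step 2: C enq(95) — queue <95>
step 3: A enq(75) — queue <95,75>
step 4: D enq(25) — queue <95,75,25>
step 5: E enq(33) — queue <95,75,25,33>
step 6: F deq() → 95 — queue <75,25,33>
step 7: G enq(53) — queue <75,25,33,53>
step 8: H enq(74) — queue <75,25,33,53,74>

linearizable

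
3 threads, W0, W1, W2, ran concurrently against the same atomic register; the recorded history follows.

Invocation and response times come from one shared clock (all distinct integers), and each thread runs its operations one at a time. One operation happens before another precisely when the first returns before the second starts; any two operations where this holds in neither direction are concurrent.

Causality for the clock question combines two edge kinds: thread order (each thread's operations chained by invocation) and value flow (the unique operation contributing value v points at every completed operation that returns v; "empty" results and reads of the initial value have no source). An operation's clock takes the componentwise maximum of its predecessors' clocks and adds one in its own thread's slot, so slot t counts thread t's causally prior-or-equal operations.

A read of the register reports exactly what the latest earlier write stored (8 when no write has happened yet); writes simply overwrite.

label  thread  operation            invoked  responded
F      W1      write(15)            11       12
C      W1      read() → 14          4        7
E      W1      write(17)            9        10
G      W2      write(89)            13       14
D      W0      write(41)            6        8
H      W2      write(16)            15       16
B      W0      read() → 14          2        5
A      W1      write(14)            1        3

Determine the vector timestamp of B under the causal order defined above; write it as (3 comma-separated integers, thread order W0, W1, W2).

(1, 1, 0)

no predecessors for G (invoked 13): W2 increments from zero → (0, 0, 1)
no predecessors for A (invoked 1): W1 increments from zero → (0, 1, 0)
VC(H, invoked at 15): max of VC(G)=(0, 0, 1), then +1 on thread W2 → (0, 0, 2)
VC(C, invoked at 4): max of VC(A)=(0, 1, 0), then +1 on thread W1 → (0, 2, 0)
VC(B, invoked at 2): max of VC(A)=(0, 1, 0), then +1 on thread W0 → (1, 1, 0)
VC(E, invoked at 9): max of VC(C)=(0, 2, 0), then +1 on thread W1 → (0, 3, 0)
VC(D, invoked at 6): max of VC(B)=(1, 1, 0), then +1 on thread W0 → (2, 1, 0)
VC(F, invoked at 11): max of VC(E)=(0, 3, 0), then +1 on thread W1 → (0, 4, 0)
target: VC(B) = (1, 1, 0)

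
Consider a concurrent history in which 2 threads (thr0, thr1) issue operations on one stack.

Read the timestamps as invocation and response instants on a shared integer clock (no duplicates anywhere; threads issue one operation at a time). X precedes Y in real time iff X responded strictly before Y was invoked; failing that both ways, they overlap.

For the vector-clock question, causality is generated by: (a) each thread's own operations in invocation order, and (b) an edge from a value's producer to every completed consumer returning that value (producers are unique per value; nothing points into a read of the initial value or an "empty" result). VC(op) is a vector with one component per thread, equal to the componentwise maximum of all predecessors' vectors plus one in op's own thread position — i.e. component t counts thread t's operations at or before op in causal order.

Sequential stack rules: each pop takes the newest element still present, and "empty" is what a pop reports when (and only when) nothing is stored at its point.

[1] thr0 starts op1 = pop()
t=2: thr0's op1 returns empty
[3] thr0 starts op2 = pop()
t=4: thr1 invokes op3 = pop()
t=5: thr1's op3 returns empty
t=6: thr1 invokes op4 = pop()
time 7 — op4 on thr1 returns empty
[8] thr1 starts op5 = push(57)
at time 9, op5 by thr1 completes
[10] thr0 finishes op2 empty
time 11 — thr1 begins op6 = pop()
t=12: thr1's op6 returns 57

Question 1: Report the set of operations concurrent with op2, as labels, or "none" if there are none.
op2 runs from 3 to 10; window-overlapping ops are concurrent
op1 [1,2]: before
op3 [4,5]: concurrent
op4 [6,7]: concurrent
op5 [8,9]: concurrent
op6 [11,12]: after

op3, op4, op5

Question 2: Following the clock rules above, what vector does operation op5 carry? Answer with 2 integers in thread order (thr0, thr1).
no predecessors for op3 (invoked 4): thr1 increments from zero → (0, 1)
no predecessors for op1 (invoked 1): thr0 increments from zero → (1, 0)
VC(op4, invoked at 6): max of VC(op3)=(0, 1), then +1 on thread thr1 → (0, 2)
VC(op2, invoked at 3): max of VC(op1)=(1, 0), then +1 on thread thr0 → (2, 0)
VC(op5, invoked at 8): max of VC(op4)=(0, 2), then +1 on thread thr1 → (0, 3)
VC(op6, invoked at 11): max of VC(op5)=(0, 3), then +1 on thread thr1 → (0, 4)
target: VC(op5) = (0, 3)

(0, 3)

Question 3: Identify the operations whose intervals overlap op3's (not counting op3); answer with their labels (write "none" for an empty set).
overlap test against op3 [4,5]: concurrent iff the interval meets 4..5
op1 [1,2]: before
op2 [3,10]: concurrent
op4 [6,7]: after
op5 [8,9]: after
op6 [11,12]: after

op2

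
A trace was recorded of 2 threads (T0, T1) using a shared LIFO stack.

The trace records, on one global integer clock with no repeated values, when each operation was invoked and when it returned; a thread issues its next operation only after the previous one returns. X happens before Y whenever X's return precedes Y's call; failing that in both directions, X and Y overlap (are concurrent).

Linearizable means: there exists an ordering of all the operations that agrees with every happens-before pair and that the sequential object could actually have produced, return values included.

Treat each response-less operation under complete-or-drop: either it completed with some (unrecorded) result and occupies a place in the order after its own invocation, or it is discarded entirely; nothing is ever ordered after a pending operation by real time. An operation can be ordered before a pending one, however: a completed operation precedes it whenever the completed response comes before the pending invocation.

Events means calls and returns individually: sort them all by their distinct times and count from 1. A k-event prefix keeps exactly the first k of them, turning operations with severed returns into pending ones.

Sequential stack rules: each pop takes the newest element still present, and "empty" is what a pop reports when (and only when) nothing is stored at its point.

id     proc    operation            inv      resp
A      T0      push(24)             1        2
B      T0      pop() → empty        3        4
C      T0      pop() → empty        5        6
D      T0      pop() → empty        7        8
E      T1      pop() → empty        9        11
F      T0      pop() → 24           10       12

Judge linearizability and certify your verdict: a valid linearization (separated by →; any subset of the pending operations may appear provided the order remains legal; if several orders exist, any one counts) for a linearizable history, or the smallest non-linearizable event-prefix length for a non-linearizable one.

not linearizable — minimal violating prefix: 4 events

through event 3 a valid linearization exists; event 4 (B responding at time 4) ends that
the completed operations (2 total) allow one real-time order; the LIFO stack replay rejects it
e.g. A, B: illegal at step 2, since B pop() → empty cannot apply there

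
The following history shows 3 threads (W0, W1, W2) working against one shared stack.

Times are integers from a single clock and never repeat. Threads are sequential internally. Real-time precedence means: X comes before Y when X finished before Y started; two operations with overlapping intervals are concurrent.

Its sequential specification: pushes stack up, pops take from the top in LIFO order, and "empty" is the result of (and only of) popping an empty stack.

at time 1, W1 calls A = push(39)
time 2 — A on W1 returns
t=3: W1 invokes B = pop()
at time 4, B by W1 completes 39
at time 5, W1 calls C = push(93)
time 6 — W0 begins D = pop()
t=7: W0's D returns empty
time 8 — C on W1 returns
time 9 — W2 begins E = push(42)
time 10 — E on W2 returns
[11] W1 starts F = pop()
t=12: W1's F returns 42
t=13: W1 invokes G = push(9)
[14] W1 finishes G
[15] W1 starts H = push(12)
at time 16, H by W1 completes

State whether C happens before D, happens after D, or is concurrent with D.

concurrent

C spans [5,8], D spans [6,7]
the intervals overlap in both directions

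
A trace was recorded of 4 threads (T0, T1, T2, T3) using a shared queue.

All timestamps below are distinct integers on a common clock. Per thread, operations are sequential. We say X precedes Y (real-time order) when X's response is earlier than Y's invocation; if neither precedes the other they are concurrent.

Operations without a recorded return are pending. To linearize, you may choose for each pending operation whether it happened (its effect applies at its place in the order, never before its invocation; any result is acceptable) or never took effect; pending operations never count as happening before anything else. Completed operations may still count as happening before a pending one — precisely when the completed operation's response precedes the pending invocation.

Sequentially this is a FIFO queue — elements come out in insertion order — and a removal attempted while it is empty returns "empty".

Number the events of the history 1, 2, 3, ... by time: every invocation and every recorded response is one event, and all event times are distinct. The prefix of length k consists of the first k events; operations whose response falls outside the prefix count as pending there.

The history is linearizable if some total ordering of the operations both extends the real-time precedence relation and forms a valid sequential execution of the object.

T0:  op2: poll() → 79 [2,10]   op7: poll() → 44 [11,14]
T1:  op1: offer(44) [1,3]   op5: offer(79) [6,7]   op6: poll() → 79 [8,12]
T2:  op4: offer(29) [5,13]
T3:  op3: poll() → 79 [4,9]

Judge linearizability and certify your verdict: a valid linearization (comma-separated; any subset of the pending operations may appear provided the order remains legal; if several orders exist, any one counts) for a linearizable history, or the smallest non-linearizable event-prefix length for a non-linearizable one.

prefix check: 1..9 passes, 1..10 fails once op2's time-10 response joins
the 4 completed operations admit 8 real-time orders; each fails the queue replay
no completion choice of the 2 pending operations (op4, op6) rescues it — every subset was tried
for example op1, op2, op3, op5 (pending dropped) fails at step 2: op2 poll() → 79 is not legal there
for example op1, op2, op5, op3 (pending dropped) fails at step 2: op2 poll() → 79 is not legal there

not linearizable — minimal violating prefix: 10 events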